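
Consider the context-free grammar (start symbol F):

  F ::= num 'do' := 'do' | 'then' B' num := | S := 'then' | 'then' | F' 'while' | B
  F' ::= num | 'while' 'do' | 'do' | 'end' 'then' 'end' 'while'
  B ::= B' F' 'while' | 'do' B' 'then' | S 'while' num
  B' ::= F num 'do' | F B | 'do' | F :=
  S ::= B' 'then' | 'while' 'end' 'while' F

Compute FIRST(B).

{ 'do', 'end', 'then', 'while', num }

From B ::= B' F' 'while': add FIRST(B') = { 'do', 'end', 'then', 'while', num }.
B ::= 'do' B' 'then' contributes {'do'}.
From B ::= S 'while' num: add FIRST(S) = { 'do', 'end', 'then', 'while', num }.
Union: FIRST(B) = { 'do', 'end', 'then', 'while', num }.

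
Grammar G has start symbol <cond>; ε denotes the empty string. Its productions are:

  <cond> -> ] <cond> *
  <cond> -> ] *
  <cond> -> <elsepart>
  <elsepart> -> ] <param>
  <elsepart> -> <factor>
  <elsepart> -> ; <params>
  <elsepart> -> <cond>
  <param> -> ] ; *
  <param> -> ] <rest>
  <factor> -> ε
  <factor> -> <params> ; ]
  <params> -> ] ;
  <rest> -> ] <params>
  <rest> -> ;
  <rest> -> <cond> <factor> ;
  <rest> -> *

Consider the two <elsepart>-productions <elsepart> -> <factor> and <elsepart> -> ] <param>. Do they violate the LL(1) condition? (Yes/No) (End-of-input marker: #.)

FIRST(<factor>) = { ], ε } and FIRST(] <param>) = { ] }.
Both contain ], so the two alternatives are not disjoint — LL(1) conflict.

Yes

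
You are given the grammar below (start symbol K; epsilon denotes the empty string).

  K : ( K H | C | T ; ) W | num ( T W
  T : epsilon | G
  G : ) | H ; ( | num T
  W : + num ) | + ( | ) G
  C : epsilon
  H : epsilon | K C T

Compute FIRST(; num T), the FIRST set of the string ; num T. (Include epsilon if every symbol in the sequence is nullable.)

{ ; }

; is a terminal; add {;} and stop.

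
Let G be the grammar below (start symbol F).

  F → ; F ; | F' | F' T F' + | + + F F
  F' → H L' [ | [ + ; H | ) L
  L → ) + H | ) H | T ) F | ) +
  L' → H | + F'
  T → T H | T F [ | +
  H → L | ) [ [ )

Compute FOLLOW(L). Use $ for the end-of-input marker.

{ $, ), +, ;, [ }

In F' → ) L: L is at the end, add FOLLOW(F') = { $, ), +, ;, [ }.
In H → L: L is at the end, add FOLLOW(H) = { $, ), +, ;, [ }.
Union: FOLLOW(L) = { $, ), +, ;, [ }.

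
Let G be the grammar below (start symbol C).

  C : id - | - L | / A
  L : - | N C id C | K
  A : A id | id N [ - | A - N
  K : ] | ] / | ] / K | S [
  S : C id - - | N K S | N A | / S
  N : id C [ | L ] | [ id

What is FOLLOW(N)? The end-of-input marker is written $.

{ $, -, /, [, ], id }

In L : N C id C: add FIRST(C id C) = { -, /, id }.
In A : id N [ -: add FIRST([ -) = { [ }.
In A : A - N: N is at the end, add FOLLOW(A) = { $, -, [, ], id }.
In S : N K S: add FIRST(K S) = { -, /, [, ], id }.
In S : N A: add FIRST(A) = { id }.
Union: FOLLOW(N) = { $, -, /, [, ], id }.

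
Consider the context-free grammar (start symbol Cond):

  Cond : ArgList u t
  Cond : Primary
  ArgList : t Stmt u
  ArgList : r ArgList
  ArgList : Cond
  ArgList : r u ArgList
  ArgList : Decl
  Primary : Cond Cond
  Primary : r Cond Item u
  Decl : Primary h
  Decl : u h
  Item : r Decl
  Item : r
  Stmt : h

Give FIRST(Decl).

{ r, t, u }

From Decl : Primary h: add FIRST(Primary) = { r, t, u }.
Decl : u h contributes {u}.
Union: FIRST(Decl) = { r, t, u }.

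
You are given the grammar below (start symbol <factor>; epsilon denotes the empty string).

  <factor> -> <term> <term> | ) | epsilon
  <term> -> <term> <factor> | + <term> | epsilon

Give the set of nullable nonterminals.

{ <factor>, <term> }

Directly nullable (have an epsilon-production): <factor>, <term>.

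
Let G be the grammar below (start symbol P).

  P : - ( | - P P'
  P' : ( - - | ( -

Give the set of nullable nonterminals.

{ } (none)

No nonterminal has an empty production or an RHS whose symbols are all nullable.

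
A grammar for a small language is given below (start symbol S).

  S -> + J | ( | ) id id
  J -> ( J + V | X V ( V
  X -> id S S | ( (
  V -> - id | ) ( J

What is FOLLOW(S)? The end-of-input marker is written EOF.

{ EOF, (, ), +, - }

S is the start symbol, so EOF ∈ FOLLOW(S).
In X -> id S S: add FIRST(S) = { (, ), + }.
In X -> id S S: S is at the end, add FOLLOW(X) = { ), - }.
Union: FOLLOW(S) = { EOF, (, ), +, - }.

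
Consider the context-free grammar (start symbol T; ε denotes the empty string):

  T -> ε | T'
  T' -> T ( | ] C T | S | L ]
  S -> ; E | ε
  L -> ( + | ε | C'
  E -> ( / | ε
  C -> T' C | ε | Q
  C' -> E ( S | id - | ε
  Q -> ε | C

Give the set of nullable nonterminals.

Directly nullable (have an ε-production): T, S, L, E, C, C', Q.
T' -> S with every symbol nullable, so T' is nullable.

{ C, C', E, L, Q, S, T, T' }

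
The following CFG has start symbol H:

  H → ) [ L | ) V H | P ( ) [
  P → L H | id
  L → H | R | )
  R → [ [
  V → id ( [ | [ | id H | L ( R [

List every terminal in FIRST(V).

V → id ( [ contributes {id}.
V → [ contributes {[}.
V → id H contributes {id}.
From V → L ( R [: add FIRST(L) = { ), [, id }.
Union: FIRST(V) = { ), [, id }.

{ ), [, id }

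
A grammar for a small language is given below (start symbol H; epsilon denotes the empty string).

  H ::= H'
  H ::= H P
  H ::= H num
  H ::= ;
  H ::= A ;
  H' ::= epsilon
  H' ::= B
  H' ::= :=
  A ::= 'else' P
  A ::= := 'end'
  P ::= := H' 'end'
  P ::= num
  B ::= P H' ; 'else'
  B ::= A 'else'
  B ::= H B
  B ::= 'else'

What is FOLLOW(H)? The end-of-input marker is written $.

{ $, 'else', :=, ;, num }

H is the start symbol, so $ ∈ FOLLOW(H).
In H ::= H P: add FIRST(P) = { :=, num }.
In H ::= H num: add FIRST(num) = { num }.
In B ::= H B: add FIRST(B) = { 'else', :=, ;, num }.
Union: FOLLOW(H) = { $, 'else', :=, ;, num }.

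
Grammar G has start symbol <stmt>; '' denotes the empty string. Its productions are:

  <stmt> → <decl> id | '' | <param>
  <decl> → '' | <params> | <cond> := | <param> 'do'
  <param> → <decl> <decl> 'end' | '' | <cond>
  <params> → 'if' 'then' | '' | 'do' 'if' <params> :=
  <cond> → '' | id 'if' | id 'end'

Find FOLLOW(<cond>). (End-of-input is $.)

{ $, 'do', := }

In <decl> → <cond> :=: add FIRST(:=) = { := }.
In <param> → <cond>: <cond> is at the end, add FOLLOW(<param>) = { $, 'do' }.
Union: FOLLOW(<cond>) = { $, 'do', := }.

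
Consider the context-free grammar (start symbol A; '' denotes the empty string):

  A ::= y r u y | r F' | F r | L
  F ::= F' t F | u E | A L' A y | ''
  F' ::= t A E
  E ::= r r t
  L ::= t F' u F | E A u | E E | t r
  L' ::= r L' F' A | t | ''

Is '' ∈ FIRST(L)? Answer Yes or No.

No

Nullable nonterminals: F, L'.
No production of L has an RHS whose symbols are all nullable, so L is not nullable.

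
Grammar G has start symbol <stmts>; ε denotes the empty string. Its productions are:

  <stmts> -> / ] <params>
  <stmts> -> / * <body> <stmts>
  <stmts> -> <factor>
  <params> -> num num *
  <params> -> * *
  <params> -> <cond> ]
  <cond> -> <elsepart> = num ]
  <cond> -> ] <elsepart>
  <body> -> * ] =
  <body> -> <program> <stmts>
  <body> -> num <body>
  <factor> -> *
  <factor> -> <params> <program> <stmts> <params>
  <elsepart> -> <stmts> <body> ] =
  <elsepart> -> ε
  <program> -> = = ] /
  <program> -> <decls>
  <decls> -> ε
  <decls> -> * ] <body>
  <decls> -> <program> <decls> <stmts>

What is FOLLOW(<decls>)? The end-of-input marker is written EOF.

In <program> -> <decls>: <decls> is at the end, add FOLLOW(<program>) = { *, /, =, ], num }.
In <decls> -> <program> <decls> <stmts>: add FIRST(<stmts>) = { *, /, =, ], num }.
Union: FOLLOW(<decls>) = { *, /, =, ], num }.

{ *, /, =, ], num }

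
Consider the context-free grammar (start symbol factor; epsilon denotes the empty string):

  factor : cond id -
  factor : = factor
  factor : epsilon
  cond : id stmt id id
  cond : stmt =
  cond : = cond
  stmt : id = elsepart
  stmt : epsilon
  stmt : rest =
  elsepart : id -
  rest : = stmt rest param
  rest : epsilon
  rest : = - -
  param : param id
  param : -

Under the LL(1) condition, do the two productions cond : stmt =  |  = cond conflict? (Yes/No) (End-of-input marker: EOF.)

Yes

FIRST(stmt =) = { =, id } and FIRST(= cond) = { = }.
Both contain =, so the two alternatives are not disjoint — LL(1) conflict.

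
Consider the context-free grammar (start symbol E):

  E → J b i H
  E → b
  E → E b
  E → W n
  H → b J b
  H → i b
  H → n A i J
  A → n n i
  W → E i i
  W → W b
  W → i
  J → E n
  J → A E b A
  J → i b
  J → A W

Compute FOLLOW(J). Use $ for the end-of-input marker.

In E → J b i H: add FIRST(b i H) = { b }.
In H → b J b: add FIRST(b) = { b }.
In H → n A i J: J is at the end, add FOLLOW(H) = { $, b, i, n }.
Union: FOLLOW(J) = { $, b, i, n }.

{ $, b, i, n }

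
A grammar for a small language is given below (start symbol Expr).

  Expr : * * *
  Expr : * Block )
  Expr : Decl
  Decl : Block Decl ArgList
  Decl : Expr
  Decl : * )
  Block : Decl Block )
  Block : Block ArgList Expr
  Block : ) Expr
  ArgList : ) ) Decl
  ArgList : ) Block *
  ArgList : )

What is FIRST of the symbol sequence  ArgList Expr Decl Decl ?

{ ) }

Add FIRST(ArgList) = { ) }; ArgList is not nullable, stop.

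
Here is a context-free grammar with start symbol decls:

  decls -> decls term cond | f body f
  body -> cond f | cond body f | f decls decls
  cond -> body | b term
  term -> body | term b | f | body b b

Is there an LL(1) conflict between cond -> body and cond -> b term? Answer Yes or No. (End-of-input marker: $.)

FIRST(body) = { b, f } and FIRST(b term) = { b }.
Both contain b, so the two alternatives are not disjoint — LL(1) conflict.

Yes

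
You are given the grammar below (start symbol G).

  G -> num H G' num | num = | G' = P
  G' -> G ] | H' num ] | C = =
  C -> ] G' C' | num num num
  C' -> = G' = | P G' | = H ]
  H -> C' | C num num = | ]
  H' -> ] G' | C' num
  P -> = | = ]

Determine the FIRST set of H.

{ =, ], num }

From H -> C': add FIRST(C') = { = }.
From H -> C num num =: add FIRST(C) = { ], num }.
H -> ] contributes {]}.
Union: FIRST(H) = { =, ], num }.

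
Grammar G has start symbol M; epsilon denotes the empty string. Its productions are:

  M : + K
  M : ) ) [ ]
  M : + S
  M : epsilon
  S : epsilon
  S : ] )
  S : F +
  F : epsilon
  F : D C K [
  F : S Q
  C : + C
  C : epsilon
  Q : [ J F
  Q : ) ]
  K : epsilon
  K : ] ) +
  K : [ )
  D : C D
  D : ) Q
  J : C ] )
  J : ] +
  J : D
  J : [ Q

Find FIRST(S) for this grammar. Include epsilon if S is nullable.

S : epsilon contributes epsilon.
S : ] ) contributes {]}.
From S : F +: F nullable, take FIRST(F) ∪ {+} = { ), +, [, ] }.
Union: FIRST(S) = { ), +, [, ], epsilon }.

{ ), +, [, ], epsilon }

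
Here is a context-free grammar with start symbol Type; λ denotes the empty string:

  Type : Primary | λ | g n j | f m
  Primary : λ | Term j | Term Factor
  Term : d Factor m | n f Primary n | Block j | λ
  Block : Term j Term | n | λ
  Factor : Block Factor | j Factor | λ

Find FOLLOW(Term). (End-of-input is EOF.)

{ EOF, d, j, m, n }

In Primary : Term j: add FIRST(j) = { j }.
In Primary : Term Factor: add FIRST(Factor)\{λ} = { d, j, n }.
  Since Factor is nullable, also add FOLLOW(Primary) = { EOF, n }.
In Block : Term j Term: add FIRST(j Term) = { j }.
In Block : Term j Term: Term is at the end, add FOLLOW(Block) = { EOF, d, j, m, n }.
Union: FOLLOW(Term) = { EOF, d, j, m, n }.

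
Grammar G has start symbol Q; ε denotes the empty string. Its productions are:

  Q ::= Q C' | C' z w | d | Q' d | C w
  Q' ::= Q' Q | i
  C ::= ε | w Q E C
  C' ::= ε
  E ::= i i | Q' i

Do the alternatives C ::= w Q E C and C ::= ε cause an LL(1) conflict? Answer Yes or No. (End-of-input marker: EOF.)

FIRST(w Q E C) = { w } and FIRST(ε) = { ε }.
The second alternative is nullable and FOLLOW(C) = { w } shares w with FIRST of the first — conflict.

Yes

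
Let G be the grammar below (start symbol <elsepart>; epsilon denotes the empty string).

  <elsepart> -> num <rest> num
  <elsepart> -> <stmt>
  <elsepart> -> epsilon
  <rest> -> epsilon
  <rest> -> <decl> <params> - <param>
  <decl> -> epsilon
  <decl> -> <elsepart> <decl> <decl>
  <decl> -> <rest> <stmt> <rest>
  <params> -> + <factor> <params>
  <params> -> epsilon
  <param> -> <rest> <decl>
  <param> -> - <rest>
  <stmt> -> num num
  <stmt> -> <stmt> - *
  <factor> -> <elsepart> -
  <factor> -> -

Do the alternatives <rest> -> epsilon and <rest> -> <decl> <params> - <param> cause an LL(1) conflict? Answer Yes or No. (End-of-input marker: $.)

FIRST(epsilon) = { epsilon } and FIRST(<decl> <params> - <param>) = { +, -, num }.
The first alternative is nullable and FOLLOW(<rest>) = { +, -, num } shares + with FIRST of the second — conflict.

Yes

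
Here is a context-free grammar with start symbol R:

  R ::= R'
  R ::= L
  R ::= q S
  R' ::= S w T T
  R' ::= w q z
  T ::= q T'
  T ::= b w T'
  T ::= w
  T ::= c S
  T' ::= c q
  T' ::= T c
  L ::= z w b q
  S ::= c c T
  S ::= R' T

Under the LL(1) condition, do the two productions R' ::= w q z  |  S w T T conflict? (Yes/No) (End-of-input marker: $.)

FIRST(w q z) = { w } and FIRST(S w T T) = { c, w }.
Both contain w, so the two alternatives are not disjoint — LL(1) conflict.

Yes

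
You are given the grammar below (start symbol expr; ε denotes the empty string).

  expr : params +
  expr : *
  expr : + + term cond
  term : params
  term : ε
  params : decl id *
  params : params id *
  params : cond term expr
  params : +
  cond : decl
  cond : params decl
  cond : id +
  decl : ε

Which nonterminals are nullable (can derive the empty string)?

{ cond, decl, term }

Directly nullable (have an ε-production): term, decl.
cond : decl with every symbol nullable, so cond is nullable.
No other nonterminal has a production whose RHS symbols are all nullable.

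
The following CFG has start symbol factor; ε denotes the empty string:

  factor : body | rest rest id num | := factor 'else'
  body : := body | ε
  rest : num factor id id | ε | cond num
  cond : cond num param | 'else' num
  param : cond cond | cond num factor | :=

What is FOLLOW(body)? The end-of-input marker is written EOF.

{ EOF, 'else', id, num }

In factor : body: body is at the end, add FOLLOW(factor) = { EOF, 'else', id, num }.
In body : := body: body is at the end, add FOLLOW(body) = { EOF, 'else', id, num }.
Union: FOLLOW(body) = { EOF, 'else', id, num }.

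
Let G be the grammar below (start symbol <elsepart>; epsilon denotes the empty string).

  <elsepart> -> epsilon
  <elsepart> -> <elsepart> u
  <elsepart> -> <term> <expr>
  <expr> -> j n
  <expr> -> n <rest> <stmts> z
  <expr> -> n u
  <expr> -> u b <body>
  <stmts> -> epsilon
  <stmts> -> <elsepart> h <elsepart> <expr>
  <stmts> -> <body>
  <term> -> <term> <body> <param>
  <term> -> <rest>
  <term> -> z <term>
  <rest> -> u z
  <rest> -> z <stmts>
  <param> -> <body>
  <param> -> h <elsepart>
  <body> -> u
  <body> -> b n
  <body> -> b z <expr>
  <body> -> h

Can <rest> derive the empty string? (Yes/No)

No

Nullable nonterminals: <elsepart>, <stmts>.
No production of <rest> has an RHS whose symbols are all nullable, so <rest> is not nullable.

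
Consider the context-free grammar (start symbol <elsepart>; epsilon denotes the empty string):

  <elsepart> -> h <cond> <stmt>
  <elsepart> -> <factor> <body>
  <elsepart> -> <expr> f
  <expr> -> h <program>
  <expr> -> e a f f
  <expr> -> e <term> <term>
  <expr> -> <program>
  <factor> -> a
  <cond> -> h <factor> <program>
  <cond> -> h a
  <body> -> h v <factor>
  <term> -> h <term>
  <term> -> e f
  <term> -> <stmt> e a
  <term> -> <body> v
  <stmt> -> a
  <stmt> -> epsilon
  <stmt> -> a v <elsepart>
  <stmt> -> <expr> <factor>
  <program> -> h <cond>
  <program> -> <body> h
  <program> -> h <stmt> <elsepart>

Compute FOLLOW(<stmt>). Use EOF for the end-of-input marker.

In <elsepart> -> h <cond> <stmt>: <stmt> is at the end, add FOLLOW(<elsepart>) = { EOF, a, e, f, h }.
In <term> -> <stmt> e a: add FIRST(e a) = { e }.
In <program> -> h <stmt> <elsepart>: add FIRST(<elsepart>) = { a, e, h }.
Union: FOLLOW(<stmt>) = { EOF, a, e, f, h }.

{ EOF, a, e, f, h }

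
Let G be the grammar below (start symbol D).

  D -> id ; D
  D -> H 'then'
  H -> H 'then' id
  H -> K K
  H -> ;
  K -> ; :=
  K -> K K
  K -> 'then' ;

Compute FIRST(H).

{ 'then', ; }

From H -> H 'then' id: add FIRST(H) = { 'then', ; }.
From H -> K K: add FIRST(K) = { 'then', ; }.
H -> ; contributes {;}.
Union: FIRST(H) = { 'then', ; }.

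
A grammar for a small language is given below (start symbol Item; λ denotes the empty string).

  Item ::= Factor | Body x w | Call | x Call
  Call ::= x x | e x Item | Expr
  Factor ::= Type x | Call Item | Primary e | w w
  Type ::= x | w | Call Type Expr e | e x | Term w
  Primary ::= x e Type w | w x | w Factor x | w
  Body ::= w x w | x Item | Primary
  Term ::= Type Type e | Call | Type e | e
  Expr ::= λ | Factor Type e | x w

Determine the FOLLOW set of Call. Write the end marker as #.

In Item ::= Call: Call is at the end, add FOLLOW(Item) = { #, e, w, x }.
In Item ::= x Call: Call is at the end, add FOLLOW(Item) = { #, e, w, x }.
In Factor ::= Call Item: add FIRST(Item)\{λ} = { e, w, x }.
  Since Item is nullable, also add FOLLOW(Factor) = { #, e, w, x }.
In Type ::= Call Type Expr e: add FIRST(Type Expr e) = { e, w, x }.
In Term ::= Call: Call is at the end, add FOLLOW(Term) = { w }.
Union: FOLLOW(Call) = { #, e, w, x }.

{ #, e, w, x }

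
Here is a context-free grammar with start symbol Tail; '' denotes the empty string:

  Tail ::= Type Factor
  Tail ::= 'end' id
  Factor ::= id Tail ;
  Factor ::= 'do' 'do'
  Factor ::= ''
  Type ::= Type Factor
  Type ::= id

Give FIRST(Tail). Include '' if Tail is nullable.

{ 'end', id }

From Tail ::= Type Factor: add FIRST(Type) = { id }.
Tail ::= 'end' id contributes {'end'}.
Union: FIRST(Tail) = { 'end', id }.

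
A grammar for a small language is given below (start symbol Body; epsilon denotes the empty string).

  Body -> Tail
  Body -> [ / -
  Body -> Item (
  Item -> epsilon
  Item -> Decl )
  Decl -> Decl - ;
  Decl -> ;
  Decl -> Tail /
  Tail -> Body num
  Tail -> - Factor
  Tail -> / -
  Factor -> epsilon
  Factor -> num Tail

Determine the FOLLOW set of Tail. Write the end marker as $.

In Body -> Tail: Tail is at the end, add FOLLOW(Body) = { $, num }.
In Decl -> Tail /: add FIRST(/) = { / }.
In Factor -> num Tail: Tail is at the end, add FOLLOW(Factor) = { $, /, num }.
Union: FOLLOW(Tail) = { $, /, num }.

{ $, /, num }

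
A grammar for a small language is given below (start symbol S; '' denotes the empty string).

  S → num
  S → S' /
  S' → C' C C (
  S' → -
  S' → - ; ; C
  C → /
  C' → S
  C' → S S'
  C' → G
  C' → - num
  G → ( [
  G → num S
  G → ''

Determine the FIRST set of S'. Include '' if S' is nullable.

{ (, -, /, num }

From S' → C' C C (: C' nullable, take FIRST(C') ∪ FIRST(C) = { (, -, /, num }.
S' → - contributes {-}.
S' → - ; ; C contributes {-}.
Union: FIRST(S') = { (, -, /, num }.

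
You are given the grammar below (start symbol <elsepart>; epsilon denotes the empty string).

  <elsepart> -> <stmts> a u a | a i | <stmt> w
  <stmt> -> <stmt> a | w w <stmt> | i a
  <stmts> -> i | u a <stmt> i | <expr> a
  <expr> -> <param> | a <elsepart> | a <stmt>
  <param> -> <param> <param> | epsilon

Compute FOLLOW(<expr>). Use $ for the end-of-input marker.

{ a }

In <stmts> -> <expr> a: add FIRST(a) = { a }.
Union: FOLLOW(<expr>) = { a }.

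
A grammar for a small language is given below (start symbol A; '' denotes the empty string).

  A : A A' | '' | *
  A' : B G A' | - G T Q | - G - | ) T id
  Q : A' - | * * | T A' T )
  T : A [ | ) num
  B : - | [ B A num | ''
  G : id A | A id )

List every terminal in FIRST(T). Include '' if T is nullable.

From T : A [: A nullable, take FIRST(A) ∪ {[} = { ), *, -, [, id }.
T : ) num contributes {)}.
Union: FIRST(T) = { ), *, -, [, id }.

{ ), *, -, [, id }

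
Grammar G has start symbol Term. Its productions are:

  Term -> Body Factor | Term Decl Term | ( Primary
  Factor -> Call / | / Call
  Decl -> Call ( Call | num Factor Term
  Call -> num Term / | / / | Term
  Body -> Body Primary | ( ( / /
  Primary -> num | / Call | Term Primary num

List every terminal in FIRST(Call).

Call -> num Term / contributes {num}.
Call -> / / contributes {/}.
From Call -> Term: add FIRST(Term) = { ( }.
Union: FIRST(Call) = { (, /, num }.

{ (, /, num }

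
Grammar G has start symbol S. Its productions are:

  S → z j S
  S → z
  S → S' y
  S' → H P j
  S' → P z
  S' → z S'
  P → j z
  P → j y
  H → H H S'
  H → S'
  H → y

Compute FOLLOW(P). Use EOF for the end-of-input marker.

In S' → H P j: add FIRST(j) = { j }.
In S' → P z: add FIRST(z) = { z }.
Union: FOLLOW(P) = { j, z }.

{ j, z }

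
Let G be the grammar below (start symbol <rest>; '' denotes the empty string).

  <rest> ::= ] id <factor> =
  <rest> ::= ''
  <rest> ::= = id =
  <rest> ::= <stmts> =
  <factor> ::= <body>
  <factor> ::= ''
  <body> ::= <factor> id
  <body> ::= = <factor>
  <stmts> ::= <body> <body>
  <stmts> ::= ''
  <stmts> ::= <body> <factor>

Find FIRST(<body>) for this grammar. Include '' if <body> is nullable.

{ =, id }

From <body> ::= <factor> id: <factor> nullable, take FIRST(<factor>) ∪ {id} = { =, id }.
<body> ::= = <factor> contributes {=}.
Union: FIRST(<body>) = { =, id }.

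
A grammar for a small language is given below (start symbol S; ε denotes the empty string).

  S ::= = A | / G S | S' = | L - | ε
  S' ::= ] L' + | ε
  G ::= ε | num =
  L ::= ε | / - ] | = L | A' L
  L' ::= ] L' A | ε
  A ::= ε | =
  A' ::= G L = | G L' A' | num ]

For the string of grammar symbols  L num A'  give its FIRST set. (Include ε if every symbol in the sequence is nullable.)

Add FIRST(L)\{ε} = { /, =, ], num }; L is nullable, continue.
num is a terminal; add {num} and stop.

{ /, =, ], num }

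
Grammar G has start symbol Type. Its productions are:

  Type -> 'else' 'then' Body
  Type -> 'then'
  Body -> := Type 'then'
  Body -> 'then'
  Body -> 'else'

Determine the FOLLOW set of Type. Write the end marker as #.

{ #, 'then' }

Type is the start symbol, so # ∈ FOLLOW(Type).
In Body -> := Type 'then': add FIRST('then') = { 'then' }.
Union: FOLLOW(Type) = { #, 'then' }.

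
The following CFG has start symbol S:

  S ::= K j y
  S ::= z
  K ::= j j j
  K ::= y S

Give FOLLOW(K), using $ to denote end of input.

In S ::= K j y: add FIRST(j y) = { j }.
Union: FOLLOW(K) = { j }.

{ j }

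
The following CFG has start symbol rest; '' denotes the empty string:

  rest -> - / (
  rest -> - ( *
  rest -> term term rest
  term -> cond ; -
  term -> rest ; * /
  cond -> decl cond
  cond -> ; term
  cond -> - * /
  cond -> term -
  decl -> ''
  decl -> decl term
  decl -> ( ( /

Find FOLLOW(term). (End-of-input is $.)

In rest -> term term rest: add FIRST(term rest) = { (, -, ; }.
In rest -> term term rest: add FIRST(rest) = { (, -, ; }.
In cond -> ; term: term is at the end, add FOLLOW(cond) = { ; }.
In cond -> term -: add FIRST(-) = { - }.
In decl -> decl term: term is at the end, add FOLLOW(decl) = { (, -, ; }.
Union: FOLLOW(term) = { (, -, ; }.

{ (, -, ; }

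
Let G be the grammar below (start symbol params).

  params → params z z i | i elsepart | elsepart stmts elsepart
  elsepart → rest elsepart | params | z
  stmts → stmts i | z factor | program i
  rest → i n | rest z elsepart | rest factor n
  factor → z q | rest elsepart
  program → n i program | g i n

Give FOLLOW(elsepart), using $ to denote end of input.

In params → i elsepart: elsepart is at the end, add FOLLOW(params) = { $, g, i, n, z }.
In params → elsepart stmts elsepart: add FIRST(stmts elsepart) = { g, n, z }.
In params → elsepart stmts elsepart: elsepart is at the end, add FOLLOW(params) = { $, g, i, n, z }.
In elsepart → rest elsepart: elsepart is at the end, add FOLLOW(elsepart) = { $, g, i, n, z }.
In rest → rest z elsepart: elsepart is at the end, add FOLLOW(rest) = { i, z }.
In factor → rest elsepart: elsepart is at the end, add FOLLOW(factor) = { i, n, z }.
Union: FOLLOW(elsepart) = { $, g, i, n, z }.

{ $, g, i, n, z }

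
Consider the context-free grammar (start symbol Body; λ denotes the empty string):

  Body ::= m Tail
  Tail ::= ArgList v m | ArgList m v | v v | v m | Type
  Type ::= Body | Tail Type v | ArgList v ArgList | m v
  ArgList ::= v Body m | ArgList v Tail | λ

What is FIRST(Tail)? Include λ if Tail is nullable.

{ m, v }

From Tail ::= ArgList v m: ArgList nullable, take FIRST(ArgList) ∪ {v} = { v }.
From Tail ::= ArgList m v: ArgList nullable, take FIRST(ArgList) ∪ {m} = { m, v }.
Tail ::= v v contributes {v}.
Tail ::= v m contributes {v}.
From Tail ::= Type: add FIRST(Type) = { m, v }.
Union: FIRST(Tail) = { m, v }.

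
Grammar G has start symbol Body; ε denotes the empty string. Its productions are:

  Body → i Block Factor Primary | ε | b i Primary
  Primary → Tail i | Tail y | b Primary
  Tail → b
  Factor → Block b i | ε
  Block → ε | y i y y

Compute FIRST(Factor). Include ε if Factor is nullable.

From Factor → Block b i: Block nullable, take FIRST(Block) ∪ {b} = { b, y }.
Factor → ε contributes ε.
Union: FIRST(Factor) = { b, y, ε }.

{ b, y, ε }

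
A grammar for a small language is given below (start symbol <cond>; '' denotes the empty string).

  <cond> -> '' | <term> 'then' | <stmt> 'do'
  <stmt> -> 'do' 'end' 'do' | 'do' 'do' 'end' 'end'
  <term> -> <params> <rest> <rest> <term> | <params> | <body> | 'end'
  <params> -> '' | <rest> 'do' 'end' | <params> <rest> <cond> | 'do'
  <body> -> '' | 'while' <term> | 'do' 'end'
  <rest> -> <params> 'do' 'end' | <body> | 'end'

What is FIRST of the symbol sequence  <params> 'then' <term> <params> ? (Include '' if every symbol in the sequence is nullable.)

Add FIRST(<params>)\{''} = { 'do', 'end', 'then', 'while' }; <params> is nullable, continue.
'then' is a terminal; add {'then'} and stop.

{ 'do', 'end', 'then', 'while' }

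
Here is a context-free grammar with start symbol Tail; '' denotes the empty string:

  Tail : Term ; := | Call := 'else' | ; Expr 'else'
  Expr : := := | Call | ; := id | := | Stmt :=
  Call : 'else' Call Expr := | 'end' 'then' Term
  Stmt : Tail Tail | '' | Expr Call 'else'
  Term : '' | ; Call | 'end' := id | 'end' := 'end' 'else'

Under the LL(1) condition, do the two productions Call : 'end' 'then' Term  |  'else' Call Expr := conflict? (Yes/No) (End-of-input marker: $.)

No

FIRST('end' 'then' Term) = { 'end' } and FIRST('else' Call Expr :=) = { 'else' }.
The FIRST sets are disjoint and neither alternative is nullable — no conflict.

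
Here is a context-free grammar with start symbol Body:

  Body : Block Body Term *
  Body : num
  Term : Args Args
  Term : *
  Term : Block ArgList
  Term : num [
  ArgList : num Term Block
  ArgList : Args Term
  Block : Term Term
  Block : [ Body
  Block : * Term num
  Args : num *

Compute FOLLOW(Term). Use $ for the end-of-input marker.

{ *, [, num }

In Body : Block Body Term *: add FIRST(*) = { * }.
In ArgList : num Term Block: add FIRST(Block) = { *, [, num }.
In ArgList : Args Term: Term is at the end, add FOLLOW(ArgList) = { *, [, num }.
In Block : Term Term: add FIRST(Term) = { *, [, num }.
In Block : Term Term: Term is at the end, add FOLLOW(Block) = { *, [, num }.
In Block : * Term num: add FIRST(num) = { num }.
Union: FOLLOW(Term) = { *, [, num }.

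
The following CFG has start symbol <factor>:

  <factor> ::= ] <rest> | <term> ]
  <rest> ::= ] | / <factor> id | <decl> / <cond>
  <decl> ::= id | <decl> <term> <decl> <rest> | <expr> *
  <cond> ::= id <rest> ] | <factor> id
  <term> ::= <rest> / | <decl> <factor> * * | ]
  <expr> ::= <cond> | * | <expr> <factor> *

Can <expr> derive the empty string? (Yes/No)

No

No nonterminal in this grammar is nullable.
No production of <expr> has an RHS whose symbols are all nullable, so <expr> is not nullable.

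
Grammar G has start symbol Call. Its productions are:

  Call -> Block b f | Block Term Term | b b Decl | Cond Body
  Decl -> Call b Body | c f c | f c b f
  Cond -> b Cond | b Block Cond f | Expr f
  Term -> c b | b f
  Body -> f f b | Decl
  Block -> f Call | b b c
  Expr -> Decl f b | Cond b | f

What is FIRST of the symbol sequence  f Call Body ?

f is a terminal; add {f} and stop.

{ f }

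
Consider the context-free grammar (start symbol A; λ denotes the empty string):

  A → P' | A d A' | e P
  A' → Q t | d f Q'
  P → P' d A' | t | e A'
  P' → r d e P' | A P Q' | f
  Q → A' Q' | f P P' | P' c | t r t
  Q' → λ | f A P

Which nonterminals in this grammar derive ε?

{ Q' }

Directly nullable (have an λ-production): Q'.
No other nonterminal has a production whose RHS symbols are all nullable.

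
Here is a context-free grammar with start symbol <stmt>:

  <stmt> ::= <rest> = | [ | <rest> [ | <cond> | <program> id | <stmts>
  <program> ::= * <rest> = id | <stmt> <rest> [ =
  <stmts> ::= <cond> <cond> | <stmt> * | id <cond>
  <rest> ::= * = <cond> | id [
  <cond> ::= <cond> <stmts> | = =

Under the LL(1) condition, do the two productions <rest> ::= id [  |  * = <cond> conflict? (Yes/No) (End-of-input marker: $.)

FIRST(id [) = { id } and FIRST(* = <cond>) = { * }.
The FIRST sets are disjoint and neither alternative is nullable — no conflict.

No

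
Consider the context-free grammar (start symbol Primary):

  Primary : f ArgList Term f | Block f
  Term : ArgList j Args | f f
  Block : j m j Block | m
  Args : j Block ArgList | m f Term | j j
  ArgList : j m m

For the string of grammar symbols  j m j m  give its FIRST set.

{ j }

j is a terminal; add {j} and stop.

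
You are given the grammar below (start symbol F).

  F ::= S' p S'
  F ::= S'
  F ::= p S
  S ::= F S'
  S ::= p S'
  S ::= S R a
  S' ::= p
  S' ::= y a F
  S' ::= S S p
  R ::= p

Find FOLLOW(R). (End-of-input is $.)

In S ::= S R a: add FIRST(a) = { a }.
Union: FOLLOW(R) = { a }.

{ a }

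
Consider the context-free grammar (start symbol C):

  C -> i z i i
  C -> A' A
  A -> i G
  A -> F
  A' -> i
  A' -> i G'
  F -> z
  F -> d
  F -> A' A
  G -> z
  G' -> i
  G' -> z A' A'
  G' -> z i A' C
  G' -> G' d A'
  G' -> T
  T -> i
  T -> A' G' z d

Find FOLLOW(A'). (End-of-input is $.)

In C -> A' A: add FIRST(A) = { d, i, z }.
In F -> A' A: add FIRST(A) = { d, i, z }.
In G' -> z A' A': add FIRST(A') = { i }.
In G' -> z A' A': A' is at the end, add FOLLOW(G') = { d, i, z }.
In G' -> z i A' C: add FIRST(C) = { i }.
In G' -> G' d A': A' is at the end, add FOLLOW(G') = { d, i, z }.
In T -> A' G' z d: add FIRST(G' z d) = { i, z }.
Union: FOLLOW(A') = { d, i, z }.

{ d, i, z }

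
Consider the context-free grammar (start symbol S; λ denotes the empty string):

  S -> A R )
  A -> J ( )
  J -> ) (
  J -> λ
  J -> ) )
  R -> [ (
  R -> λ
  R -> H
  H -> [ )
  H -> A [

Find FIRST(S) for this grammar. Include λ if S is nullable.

{ (, ) }

From S -> A R ): add FIRST(A) = { (, ) }.
Union: FIRST(S) = { (, ) }.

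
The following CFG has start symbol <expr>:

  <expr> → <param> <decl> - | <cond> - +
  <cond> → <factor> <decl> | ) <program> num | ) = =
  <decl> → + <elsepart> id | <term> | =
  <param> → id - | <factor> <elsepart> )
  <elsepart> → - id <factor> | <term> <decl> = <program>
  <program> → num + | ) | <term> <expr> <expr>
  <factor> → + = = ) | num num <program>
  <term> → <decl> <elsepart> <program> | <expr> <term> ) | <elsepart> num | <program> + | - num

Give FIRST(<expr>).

From <expr> → <param> <decl> -: add FIRST(<param>) = { +, id, num }.
From <expr> → <cond> - +: add FIRST(<cond>) = { ), +, num }.
Union: FIRST(<expr>) = { ), +, id, num }.

{ ), +, id, num }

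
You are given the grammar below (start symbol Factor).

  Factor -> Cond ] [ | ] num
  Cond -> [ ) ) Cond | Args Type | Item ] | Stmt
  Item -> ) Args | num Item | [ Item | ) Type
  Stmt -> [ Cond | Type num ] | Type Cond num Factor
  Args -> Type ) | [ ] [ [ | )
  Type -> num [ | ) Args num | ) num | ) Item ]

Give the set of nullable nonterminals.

No nonterminal has an empty production or an RHS whose symbols are all nullable.

{ } (none)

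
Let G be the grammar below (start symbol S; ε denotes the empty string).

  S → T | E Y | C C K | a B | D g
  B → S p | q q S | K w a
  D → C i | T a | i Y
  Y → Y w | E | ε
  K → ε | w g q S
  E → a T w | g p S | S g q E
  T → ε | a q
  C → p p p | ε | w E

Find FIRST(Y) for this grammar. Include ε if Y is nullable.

From Y → Y w: Y nullable, take FIRST(Y) ∪ {w} = { a, g, i, p, w }.
From Y → E: add FIRST(E) = { a, g, i, p, w }.
Y → ε contributes ε.
Union: FIRST(Y) = { a, g, i, p, w, ε }.

{ a, g, i, p, w, ε }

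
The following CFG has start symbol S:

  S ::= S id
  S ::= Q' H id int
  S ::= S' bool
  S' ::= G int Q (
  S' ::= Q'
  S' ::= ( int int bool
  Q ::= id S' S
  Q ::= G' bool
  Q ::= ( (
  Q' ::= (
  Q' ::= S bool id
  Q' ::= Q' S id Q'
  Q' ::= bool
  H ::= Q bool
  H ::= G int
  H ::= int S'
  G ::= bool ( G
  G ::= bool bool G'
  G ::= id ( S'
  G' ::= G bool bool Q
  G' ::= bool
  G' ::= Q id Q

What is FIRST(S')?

From S' ::= G int Q (: add FIRST(G) = { bool, id }.
From S' ::= Q': add FIRST(Q') = { (, bool, id }.
S' ::= ( int int bool contributes {(}.
Union: FIRST(S') = { (, bool, id }.

{ (, bool, id }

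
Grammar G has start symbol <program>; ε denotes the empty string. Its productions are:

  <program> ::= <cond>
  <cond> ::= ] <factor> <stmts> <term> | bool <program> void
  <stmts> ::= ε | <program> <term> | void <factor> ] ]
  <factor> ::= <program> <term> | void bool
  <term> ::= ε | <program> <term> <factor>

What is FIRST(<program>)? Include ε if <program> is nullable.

{ ], bool }

From <program> ::= <cond>: add FIRST(<cond>) = { ], bool }.
Union: FIRST(<program>) = { ], bool }.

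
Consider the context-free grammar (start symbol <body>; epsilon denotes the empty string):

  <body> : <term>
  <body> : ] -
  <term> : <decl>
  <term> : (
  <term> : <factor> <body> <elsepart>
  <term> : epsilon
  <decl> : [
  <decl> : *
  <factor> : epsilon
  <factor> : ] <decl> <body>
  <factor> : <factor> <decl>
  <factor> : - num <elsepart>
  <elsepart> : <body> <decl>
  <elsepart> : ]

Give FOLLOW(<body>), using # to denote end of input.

<body> is the start symbol, so # ∈ FOLLOW(<body>).
In <term> : <factor> <body> <elsepart>: add FIRST(<elsepart>) = { (, *, -, [, ] }.
In <factor> : ] <decl> <body>: <body> is at the end, add FOLLOW(<factor>) = { (, *, -, [, ] }.
In <elsepart> : <body> <decl>: add FIRST(<decl>) = { *, [ }.
Union: FOLLOW(<body>) = { #, (, *, -, [, ] }.

{ #, (, *, -, [, ] }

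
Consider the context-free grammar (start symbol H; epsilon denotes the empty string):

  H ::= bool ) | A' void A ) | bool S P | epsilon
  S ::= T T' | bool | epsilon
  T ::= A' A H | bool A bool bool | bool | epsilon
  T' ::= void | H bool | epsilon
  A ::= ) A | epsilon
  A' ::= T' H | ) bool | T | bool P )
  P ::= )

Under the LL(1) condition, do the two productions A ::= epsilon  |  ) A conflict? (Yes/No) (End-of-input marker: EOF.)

Yes

FIRST(epsilon) = { epsilon } and FIRST() A) = { ) }.
The first alternative is nullable and FOLLOW(A) = { ), bool, void } shares ) with FIRST of the second — conflict.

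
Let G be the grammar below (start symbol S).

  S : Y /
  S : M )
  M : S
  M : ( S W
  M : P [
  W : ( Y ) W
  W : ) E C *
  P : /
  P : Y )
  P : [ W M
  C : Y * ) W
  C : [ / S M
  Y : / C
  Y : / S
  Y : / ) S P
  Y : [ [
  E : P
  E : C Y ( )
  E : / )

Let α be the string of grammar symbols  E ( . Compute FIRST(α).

Add FIRST(E) = { /, [ }; E is not nullable, stop.

{ /, [ }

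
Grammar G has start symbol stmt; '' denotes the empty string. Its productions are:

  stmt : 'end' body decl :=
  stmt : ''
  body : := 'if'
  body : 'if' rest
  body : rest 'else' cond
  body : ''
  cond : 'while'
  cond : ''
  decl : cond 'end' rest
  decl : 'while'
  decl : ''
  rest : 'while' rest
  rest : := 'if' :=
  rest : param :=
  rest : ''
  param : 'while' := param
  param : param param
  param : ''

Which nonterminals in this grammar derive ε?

Directly nullable (have an ''-production): stmt, body, cond, decl, rest, param.

{ body, cond, decl, param, rest, stmt }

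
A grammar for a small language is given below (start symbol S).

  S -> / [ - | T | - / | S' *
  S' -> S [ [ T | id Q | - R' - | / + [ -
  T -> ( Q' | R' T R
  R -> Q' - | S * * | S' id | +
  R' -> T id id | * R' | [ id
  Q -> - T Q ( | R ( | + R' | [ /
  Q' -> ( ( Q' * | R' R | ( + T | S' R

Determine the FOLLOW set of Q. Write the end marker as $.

In S' -> id Q: Q is at the end, add FOLLOW(S') = { (, *, +, -, /, [, id }.
In Q -> - T Q (: add FIRST(() = { ( }.
Union: FOLLOW(Q) = { (, *, +, -, /, [, id }.

{ (, *, +, -, /, [, id }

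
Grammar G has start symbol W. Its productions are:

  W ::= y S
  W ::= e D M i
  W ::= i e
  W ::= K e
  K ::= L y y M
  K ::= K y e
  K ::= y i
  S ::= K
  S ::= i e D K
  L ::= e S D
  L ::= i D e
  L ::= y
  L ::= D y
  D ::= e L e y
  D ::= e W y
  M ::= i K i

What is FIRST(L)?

L ::= e S D contributes {e}.
L ::= i D e contributes {i}.
L ::= y contributes {y}.
From L ::= D y: add FIRST(D) = { e }.
Union: FIRST(L) = { e, i, y }.

{ e, i, y }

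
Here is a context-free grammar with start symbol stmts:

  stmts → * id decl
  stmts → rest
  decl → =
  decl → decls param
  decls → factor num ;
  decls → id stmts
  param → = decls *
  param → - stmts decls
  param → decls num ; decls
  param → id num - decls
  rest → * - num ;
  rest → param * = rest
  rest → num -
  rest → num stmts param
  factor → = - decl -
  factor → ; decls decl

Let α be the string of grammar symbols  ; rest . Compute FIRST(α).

{ ; }

; is a terminal; add {;} and stop.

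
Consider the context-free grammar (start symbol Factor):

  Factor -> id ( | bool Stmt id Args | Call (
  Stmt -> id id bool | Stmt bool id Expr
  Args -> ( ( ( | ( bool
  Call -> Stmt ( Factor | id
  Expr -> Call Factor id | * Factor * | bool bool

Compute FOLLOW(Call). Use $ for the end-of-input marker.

{ (, bool, id }

In Factor -> Call (: add FIRST(() = { ( }.
In Expr -> Call Factor id: add FIRST(Factor id) = { bool, id }.
Union: FOLLOW(Call) = { (, bool, id }.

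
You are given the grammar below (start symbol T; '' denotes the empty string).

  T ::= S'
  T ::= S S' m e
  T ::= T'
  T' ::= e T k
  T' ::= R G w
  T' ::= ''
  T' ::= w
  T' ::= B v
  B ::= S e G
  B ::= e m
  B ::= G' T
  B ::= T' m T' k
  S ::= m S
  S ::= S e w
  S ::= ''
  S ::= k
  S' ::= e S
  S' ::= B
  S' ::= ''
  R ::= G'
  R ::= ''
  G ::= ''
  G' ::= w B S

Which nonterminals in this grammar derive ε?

Directly nullable (have an ''-production): T', S, S', R, G.
T ::= S' with every symbol nullable, so T is nullable.
No other nonterminal has a production whose RHS symbols are all nullable.

{ G, R, S, S', T, T' }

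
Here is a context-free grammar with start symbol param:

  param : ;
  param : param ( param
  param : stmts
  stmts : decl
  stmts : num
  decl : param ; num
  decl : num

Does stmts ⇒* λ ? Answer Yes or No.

No nonterminal in this grammar is nullable.
No production of stmts has an RHS whose symbols are all nullable, so stmts is not nullable.

No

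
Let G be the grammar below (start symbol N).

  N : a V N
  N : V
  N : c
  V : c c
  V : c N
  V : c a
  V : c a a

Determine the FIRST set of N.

{ a, c }

N : a V N contributes {a}.
From N : V: add FIRST(V) = { c }.
N : c contributes {c}.
Union: FIRST(N) = { a, c }.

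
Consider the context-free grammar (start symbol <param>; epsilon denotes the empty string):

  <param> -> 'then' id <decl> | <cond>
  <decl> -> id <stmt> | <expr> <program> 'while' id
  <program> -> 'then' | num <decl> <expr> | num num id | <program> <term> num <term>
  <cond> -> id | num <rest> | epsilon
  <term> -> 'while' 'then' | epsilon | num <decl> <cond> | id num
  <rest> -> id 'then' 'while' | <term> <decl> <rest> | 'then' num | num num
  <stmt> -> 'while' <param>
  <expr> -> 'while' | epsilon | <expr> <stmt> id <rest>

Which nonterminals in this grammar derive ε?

Directly nullable (have an epsilon-production): <cond>, <term>, <expr>.
<param> -> <cond> with every symbol nullable, so <param> is nullable.
No other nonterminal has a production whose RHS symbols are all nullable.

{ <cond>, <expr>, <param>, <term> }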